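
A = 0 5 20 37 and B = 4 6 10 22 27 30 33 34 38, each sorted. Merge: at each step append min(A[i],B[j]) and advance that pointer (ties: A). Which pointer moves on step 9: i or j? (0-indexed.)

[i=0,j=0] A[i]=0<=B[j]=4 take 0 → i++
[i=1,j=0] A[i]=5>B[j]=4 take 4 → j++
[i=1,j=1] A[i]=5<=B[j]=6 take 5 → i++
[i=2,j=1] A[i]=20>B[j]=6 take 6 → j++
[i=2,j=2] A[i]=20>B[j]=10 take 10 → j++
[i=2,j=3] A[i]=20<=B[j]=22 take 20 → i++
[i=3,j=3] A[i]=37>B[j]=22 take 22 → j++
[i=3,j=4] A[i]=37>B[j]=27 take 27 → j++
[i=3,j=5] A[i]=37>B[j]=30 take 30 → j++

j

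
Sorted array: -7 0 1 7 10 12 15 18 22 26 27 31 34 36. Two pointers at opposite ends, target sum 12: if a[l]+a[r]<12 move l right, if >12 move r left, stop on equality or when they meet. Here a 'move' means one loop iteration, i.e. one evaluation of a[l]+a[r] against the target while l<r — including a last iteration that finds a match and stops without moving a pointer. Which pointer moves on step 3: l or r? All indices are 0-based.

[0,13] -7+36=29 >12 → r--
[0,12] -7+34=27 >12 → r--
[0,11] -7+31=24 >12 → r--

r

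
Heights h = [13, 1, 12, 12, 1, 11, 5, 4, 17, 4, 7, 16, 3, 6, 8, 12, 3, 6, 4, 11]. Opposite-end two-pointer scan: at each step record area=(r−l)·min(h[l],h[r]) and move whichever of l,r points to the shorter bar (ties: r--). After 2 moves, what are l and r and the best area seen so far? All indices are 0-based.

l=0, r=17, best area=209

[0,19] min(13,11)*19=209 best=209 * → r--
[0,18] min(13,4)*18=72 best=209 → r--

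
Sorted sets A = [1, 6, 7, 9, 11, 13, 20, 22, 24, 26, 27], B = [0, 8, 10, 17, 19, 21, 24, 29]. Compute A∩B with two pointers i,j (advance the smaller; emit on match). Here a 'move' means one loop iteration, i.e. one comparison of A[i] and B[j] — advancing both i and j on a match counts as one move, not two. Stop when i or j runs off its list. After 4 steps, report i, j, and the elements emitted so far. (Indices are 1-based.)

i=4, j=2, emitted=[]

[i=1,j=1] 1>0 → j++
[i=1,j=2] 1<8 → i++
[i=2,j=2] 6<8 → i++
[i=3,j=2] 7<8 → i++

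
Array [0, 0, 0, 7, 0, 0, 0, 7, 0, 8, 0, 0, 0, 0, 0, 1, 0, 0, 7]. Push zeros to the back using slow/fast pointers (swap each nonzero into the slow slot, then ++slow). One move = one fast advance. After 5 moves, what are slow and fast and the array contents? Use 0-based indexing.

slow=1, fast=5, a=[7, 0, 0, 0, 0, 0, 0, 7, 0, 8, 0, 0, 0, 0, 0, 1, 0, 0, 7]

slow=0 fast=0: a[fast]=0, fast++
slow=0 fast=1: a[fast]=0, fast++
slow=0 fast=2: a[fast]=0, fast++
slow=0 fast=3: a[fast]=7≠0 swap→a[0]=7, slow++,fast++
slow=1 fast=4: a[fast]=0, fast++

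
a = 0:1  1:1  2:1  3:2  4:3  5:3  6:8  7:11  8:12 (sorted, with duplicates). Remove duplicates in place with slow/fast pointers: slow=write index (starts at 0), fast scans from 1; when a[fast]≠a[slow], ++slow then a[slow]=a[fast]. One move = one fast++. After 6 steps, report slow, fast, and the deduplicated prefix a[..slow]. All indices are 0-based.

(s=0,f=1) a[fast]=1=a[slow] dup → fast++
(s=0,f=2) a[fast]=1=a[slow] dup → fast++
(s=0,f=3) a[fast]=2≠a[slow]=1 write a[1]=2 → slow++,fast++
(s=1,f=4) a[fast]=3≠a[slow]=2 write a[2]=3 → slow++,fast++
(s=2,f=5) a[fast]=3=a[slow] dup → fast++
(s=2,f=6) a[fast]=8≠a[slow]=3 write a[3]=8 → slow++,fast++

slow=3, fast=7, prefix=[1, 2, 3, 8]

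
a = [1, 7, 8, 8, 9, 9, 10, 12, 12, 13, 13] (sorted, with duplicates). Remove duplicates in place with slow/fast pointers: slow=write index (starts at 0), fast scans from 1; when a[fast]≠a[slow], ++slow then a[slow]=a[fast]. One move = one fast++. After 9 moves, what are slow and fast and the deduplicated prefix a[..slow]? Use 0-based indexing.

slow=6, fast=10, prefix=[1, 7, 8, 9, 10, 12, 13]

slow=0 fast=1: a[fast]=7≠a[slow]=1 write a[1]=7, slow++,fast++
slow=1 fast=2: a[fast]=8≠a[slow]=7 write a[2]=8, slow++,fast++
slow=2 fast=3: a[fast]=8=a[slow] dup, fast++
slow=2 fast=4: a[fast]=9≠a[slow]=8 write a[3]=9, slow++,fast++
slow=3 fast=5: a[fast]=9=a[slow] dup, fast++
slow=3 fast=6: a[fast]=10≠a[slow]=9 write a[4]=10, slow++,fast++
slow=4 fast=7: a[fast]=12≠a[slow]=10 write a[5]=12, slow++,fast++
slow=5 fast=8: a[fast]=12=a[slow] dup, fast++
slow=5 fast=9: a[fast]=13≠a[slow]=12 write a[6]=13, slow++,fast++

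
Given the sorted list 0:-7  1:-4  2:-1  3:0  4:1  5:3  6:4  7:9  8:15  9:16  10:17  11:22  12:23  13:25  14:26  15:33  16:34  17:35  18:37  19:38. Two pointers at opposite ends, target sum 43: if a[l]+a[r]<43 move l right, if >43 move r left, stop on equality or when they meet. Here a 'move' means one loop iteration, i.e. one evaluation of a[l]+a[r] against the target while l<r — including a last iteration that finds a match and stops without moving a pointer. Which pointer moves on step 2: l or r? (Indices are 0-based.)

l=0 r=19: -7+38=31 <43, l++
l=1 r=19: -4+38=34 <43, l++

l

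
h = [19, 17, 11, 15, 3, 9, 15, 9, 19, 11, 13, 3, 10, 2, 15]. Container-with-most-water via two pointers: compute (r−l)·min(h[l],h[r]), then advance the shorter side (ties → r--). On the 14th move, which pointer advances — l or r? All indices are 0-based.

r

l=0 r=14: min(19,15)*14=210 best=210 *, r--
l=0 r=13: min(19,2)*13=26 best=210, r--
l=0 r=12: min(19,10)*12=120 best=210, r--
l=0 r=11: min(19,3)*11=33 best=210, r--
l=0 r=10: min(19,13)*10=130 best=210, r--
l=0 r=9: min(19,11)*9=99 best=210, r--
l=0 r=8: min(19,19)*8=152 best=210, r--
l=0 r=7: min(19,9)*7=63 best=210, r--
l=0 r=6: min(19,15)*6=90 best=210, r--
l=0 r=5: min(19,9)*5=45 best=210, r--
l=0 r=4: min(19,3)*4=12 best=210, r--
l=0 r=3: min(19,15)*3=45 best=210, r--
l=0 r=2: min(19,11)*2=22 best=210, r--
l=0 r=1: min(19,17)*1=17 best=210, r--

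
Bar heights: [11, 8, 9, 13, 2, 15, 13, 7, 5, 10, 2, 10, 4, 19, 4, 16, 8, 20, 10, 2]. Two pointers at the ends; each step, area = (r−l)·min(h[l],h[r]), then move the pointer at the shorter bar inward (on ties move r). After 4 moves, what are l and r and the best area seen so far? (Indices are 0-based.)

l=0 r=19: min(11,2)*19=38 best=38 *, r--
l=0 r=18: min(11,10)*18=180 best=180 *, r--
l=0 r=17: min(11,20)*17=187 best=187 *, l++
l=1 r=17: min(8,20)*16=128 best=187, l++

l=2, r=17, best area=187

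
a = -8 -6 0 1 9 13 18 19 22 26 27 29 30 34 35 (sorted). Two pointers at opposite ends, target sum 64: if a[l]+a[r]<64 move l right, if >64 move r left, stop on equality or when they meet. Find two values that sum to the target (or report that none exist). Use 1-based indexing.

(29, 35)

[1,15] -8+35=27 <64 → l++
[2,15] -6+35=29 <64 → l++
[3,15] 0+35=35 <64 → l++
[4,15] 1+35=36 <64 → l++
[5,15] 9+35=44 <64 → l++
[6,15] 13+35=48 <64 → l++
[7,15] 18+35=53 <64 → l++
[8,15] 19+35=54 <64 → l++
[9,15] 22+35=57 <64 → l++
[10,15] 26+35=61 <64 → l++
[11,15] 27+35=62 <64 → l++
[12,15] 29+35=64 → found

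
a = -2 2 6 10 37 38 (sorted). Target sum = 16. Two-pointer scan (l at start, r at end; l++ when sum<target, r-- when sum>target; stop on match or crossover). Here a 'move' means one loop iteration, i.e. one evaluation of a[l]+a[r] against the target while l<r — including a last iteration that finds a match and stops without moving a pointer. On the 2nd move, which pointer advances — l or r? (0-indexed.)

r

[0,5] -2+38=36 >16 → r--
[0,4] -2+37=35 >16 → r--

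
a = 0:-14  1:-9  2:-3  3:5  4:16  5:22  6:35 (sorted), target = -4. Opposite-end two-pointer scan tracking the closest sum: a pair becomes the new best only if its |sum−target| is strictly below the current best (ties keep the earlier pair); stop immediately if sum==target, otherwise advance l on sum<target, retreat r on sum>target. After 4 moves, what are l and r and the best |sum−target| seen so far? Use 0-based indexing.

l=1, r=3, best |Δ|=5

l=0 r=6: -14+35=21 d=25 *, r--
l=0 r=5: -14+22=8 d=12 *, r--
l=0 r=4: -14+16=2 d=6 *, r--
l=0 r=3: -14+5=-9 d=5 *, l++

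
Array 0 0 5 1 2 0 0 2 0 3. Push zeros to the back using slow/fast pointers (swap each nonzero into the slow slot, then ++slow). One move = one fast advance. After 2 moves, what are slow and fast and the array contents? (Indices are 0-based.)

slow=0, fast=2, a=[0, 0, 5, 1, 2, 0, 0, 2, 0, 3]

slow=0 fast=0: a[fast]=0, fast++
slow=0 fast=1: a[fast]=0, fast++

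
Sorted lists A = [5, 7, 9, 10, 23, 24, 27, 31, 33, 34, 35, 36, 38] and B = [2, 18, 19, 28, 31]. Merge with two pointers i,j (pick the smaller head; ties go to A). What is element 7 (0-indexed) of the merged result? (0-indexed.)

[i=0,j=0] A[i]=5>B[j]=2 take 2 → j++
[i=0,j=1] A[i]=5<=B[j]=18 take 5 → i++
[i=1,j=1] A[i]=7<=B[j]=18 take 7 → i++
[i=2,j=1] A[i]=9<=B[j]=18 take 9 → i++
[i=3,j=1] A[i]=10<=B[j]=18 take 10 → i++
[i=4,j=1] A[i]=23>B[j]=18 take 18 → j++
[i=4,j=2] A[i]=23>B[j]=19 take 19 → j++
[i=4,j=3] A[i]=23<=B[j]=28 take 23 → i++
[i=5,j=3] A[i]=24<=B[j]=28 take 24 → i++
[i=6,j=3] A[i]=27<=B[j]=28 take 27 → i++
[i=7,j=3] A[i]=31>B[j]=28 take 28 → j++
[i=7,j=4] A[i]=31<=B[j]=31 take 31 → i++
[i=8,j=4] A[i]=33>B[j]=31 take 31 → j++
[i=8,j=5] B done, take A[i]=33 → i++
[i=9,j=5] B done, take A[i]=34 → i++
[i=10,j=5] B done, take A[i]=35 → i++
[i=11,j=5] B done, take A[i]=36 → i++
[i=12,j=5] B done, take A[i]=38 → i++

merged[7] = 23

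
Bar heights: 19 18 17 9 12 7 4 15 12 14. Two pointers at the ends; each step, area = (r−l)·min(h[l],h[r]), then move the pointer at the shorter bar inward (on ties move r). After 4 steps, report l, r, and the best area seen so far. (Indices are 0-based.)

l=0 r=9: min(19,14)*9=126 best=126 *, r--
l=0 r=8: min(19,12)*8=96 best=126, r--
l=0 r=7: min(19,15)*7=105 best=126, r--
l=0 r=6: min(19,4)*6=24 best=126, r--

l=0, r=5, best area=126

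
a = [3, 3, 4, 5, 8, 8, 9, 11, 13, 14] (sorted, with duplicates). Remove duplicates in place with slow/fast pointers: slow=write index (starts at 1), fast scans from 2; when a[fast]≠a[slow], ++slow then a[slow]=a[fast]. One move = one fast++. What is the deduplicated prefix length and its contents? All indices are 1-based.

slow=1 fast=2: a[fast]=3=a[slow] dup, fast++
slow=1 fast=3: a[fast]=4≠a[slow]=3 write a[2]=4, slow++,fast++
slow=2 fast=4: a[fast]=5≠a[slow]=4 write a[3]=5, slow++,fast++
slow=3 fast=5: a[fast]=8≠a[slow]=5 write a[4]=8, slow++,fast++
slow=4 fast=6: a[fast]=8=a[slow] dup, fast++
slow=4 fast=7: a[fast]=9≠a[slow]=8 write a[5]=9, slow++,fast++
slow=5 fast=8: a[fast]=11≠a[slow]=9 write a[6]=11, slow++,fast++
slow=6 fast=9: a[fast]=13≠a[slow]=11 write a[7]=13, slow++,fast++
slow=7 fast=10: a[fast]=14≠a[slow]=13 write a[8]=14, slow++,fast++

length 8; prefix = [3, 4, 5, 8, 9, 11, 13, 14]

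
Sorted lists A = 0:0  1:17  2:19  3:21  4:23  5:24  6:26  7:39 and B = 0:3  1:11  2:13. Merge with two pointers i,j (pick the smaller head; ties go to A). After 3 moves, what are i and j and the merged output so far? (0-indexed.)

i=1, j=2, merged so far=[0, 3, 11]

[i=0,j=0] A[i]=0<=B[j]=3 take 0 → i++
[i=1,j=0] A[i]=17>B[j]=3 take 3 → j++
[i=1,j=1] A[i]=17>B[j]=11 take 11 → j++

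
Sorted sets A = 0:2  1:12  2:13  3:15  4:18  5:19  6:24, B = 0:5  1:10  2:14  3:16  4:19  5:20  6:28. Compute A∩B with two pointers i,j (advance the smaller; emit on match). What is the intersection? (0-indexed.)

[i=0,j=0] 2<5 → i++
[i=1,j=0] 12>5 → j++
[i=1,j=1] 12>10 → j++
[i=1,j=2] 12<14 → i++
[i=2,j=2] 13<14 → i++
[i=3,j=2] 15>14 → j++
[i=3,j=3] 15<16 → i++
[i=4,j=3] 18>16 → j++
[i=4,j=4] 18<19 → i++
[i=5,j=4] 19==19 emit → i++,j++
[i=6,j=5] 24>20 → j++
[i=6,j=6] 24<28 → i++

intersection = [19]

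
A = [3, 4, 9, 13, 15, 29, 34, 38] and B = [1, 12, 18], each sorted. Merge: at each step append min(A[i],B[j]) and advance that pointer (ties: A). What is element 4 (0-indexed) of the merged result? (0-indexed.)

[i=0,j=0] A[i]=3>B[j]=1 take 1 → j++
[i=0,j=1] A[i]=3<=B[j]=12 take 3 → i++
[i=1,j=1] A[i]=4<=B[j]=12 take 4 → i++
[i=2,j=1] A[i]=9<=B[j]=12 take 9 → i++
[i=3,j=1] A[i]=13>B[j]=12 take 12 → j++
[i=3,j=2] A[i]=13<=B[j]=18 take 13 → i++
[i=4,j=2] A[i]=15<=B[j]=18 take 15 → i++
[i=5,j=2] A[i]=29>B[j]=18 take 18 → j++
[i=5,j=3] B done, take A[i]=29 → i++
[i=6,j=3] B done, take A[i]=34 → i++
[i=7,j=3] B done, take A[i]=38 → i++

merged[4] = 12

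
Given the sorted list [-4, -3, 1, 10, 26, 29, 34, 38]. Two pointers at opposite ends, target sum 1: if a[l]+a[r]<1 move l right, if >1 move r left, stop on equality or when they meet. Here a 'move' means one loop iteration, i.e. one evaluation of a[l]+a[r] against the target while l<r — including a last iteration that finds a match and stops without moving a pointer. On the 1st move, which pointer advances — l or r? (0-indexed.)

l=0 r=7: -4+38=34 >1, r--

r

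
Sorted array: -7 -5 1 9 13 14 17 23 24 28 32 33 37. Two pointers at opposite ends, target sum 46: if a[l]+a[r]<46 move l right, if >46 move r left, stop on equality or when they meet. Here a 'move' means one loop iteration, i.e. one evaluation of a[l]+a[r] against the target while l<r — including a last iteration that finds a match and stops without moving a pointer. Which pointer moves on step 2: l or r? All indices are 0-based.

l

l=0 r=12: -7+37=30 <46, l++
l=1 r=12: -5+37=32 <46, l++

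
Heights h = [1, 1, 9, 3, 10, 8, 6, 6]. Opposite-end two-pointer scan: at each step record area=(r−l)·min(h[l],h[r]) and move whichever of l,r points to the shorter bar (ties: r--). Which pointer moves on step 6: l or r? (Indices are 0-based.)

[0,7] min(1,6)*7=7 best=7 * → l++
[1,7] min(1,6)*6=6 best=7 → l++
[2,7] min(9,6)*5=30 best=30 * → r--
[2,6] min(9,6)*4=24 best=30 → r--
[2,5] min(9,8)*3=24 best=30 → r--
[2,4] min(9,10)*2=18 best=30 → l++

l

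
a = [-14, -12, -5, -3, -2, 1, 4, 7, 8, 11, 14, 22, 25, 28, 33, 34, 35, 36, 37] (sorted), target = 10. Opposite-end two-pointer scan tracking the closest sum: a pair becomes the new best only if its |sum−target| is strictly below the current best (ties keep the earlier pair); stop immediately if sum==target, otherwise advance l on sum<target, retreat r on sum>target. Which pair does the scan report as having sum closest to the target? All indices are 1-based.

[1,19] -14+37=23 d=13 * → r--
[1,18] -14+36=22 d=12 * → r--
[1,17] -14+35=21 d=11 * → r--
[1,16] -14+34=20 d=10 * → r--
[1,15] -14+33=19 d=9 * → r--
[1,14] -14+28=14 d=4 * → r--
[1,13] -14+25=11 d=1 * → r--
[1,12] -14+22=8 d=2 → l++
[2,12] -12+22=10 d=0 * → stop

pair (-12, 22) with sum 10 (|Δ|=0)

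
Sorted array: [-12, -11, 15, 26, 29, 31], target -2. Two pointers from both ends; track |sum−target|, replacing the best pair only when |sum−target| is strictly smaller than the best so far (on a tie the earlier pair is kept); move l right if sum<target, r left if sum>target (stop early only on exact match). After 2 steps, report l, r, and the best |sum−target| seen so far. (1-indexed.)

[1,6] -12+31=19 d=21 * → r--
[1,5] -12+29=17 d=19 * → r--

l=1, r=4, best |Δ|=19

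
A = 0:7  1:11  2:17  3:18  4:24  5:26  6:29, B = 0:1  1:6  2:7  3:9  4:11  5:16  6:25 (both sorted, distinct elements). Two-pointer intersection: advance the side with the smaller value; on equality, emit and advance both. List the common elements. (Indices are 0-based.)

i=0 j=0: 7>1, j++
i=0 j=1: 7>6, j++
i=0 j=2: 7==7 emit, i++,j++
i=1 j=3: 11>9, j++
i=1 j=4: 11==11 emit, i++,j++
i=2 j=5: 17>16, j++
i=2 j=6: 17<25, i++
i=3 j=6: 18<25, i++
i=4 j=6: 24<25, i++
i=5 j=6: 26>25, j++

intersection = [7, 11]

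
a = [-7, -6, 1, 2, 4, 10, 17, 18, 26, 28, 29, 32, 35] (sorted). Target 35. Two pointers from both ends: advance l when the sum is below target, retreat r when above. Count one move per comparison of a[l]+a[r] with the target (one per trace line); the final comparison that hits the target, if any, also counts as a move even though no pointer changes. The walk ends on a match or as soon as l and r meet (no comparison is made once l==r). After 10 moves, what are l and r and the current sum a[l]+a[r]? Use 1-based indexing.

l=6, r=8, sum=28

[1,13] -7+35=28 <35 → l++
[2,13] -6+35=29 <35 → l++
[3,13] 1+35=36 >35 → r--
[3,12] 1+32=33 <35 → l++
[4,12] 2+32=34 <35 → l++
[5,12] 4+32=36 >35 → r--
[5,11] 4+29=33 <35 → l++
[6,11] 10+29=39 >35 → r--
[6,10] 10+28=38 >35 → r--
[6,9] 10+26=36 >35 → r--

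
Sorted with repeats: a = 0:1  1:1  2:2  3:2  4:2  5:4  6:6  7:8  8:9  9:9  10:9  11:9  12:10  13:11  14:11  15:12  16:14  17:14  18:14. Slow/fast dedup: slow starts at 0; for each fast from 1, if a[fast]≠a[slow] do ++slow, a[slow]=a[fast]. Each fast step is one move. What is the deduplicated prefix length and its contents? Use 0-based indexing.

(s=0,f=1) a[fast]=1=a[slow] dup → fast++
(s=0,f=2) a[fast]=2≠a[slow]=1 write a[1]=2 → slow++,fast++
(s=1,f=3) a[fast]=2=a[slow] dup → fast++
(s=1,f=4) a[fast]=2=a[slow] dup → fast++
(s=1,f=5) a[fast]=4≠a[slow]=2 write a[2]=4 → slow++,fast++
(s=2,f=6) a[fast]=6≠a[slow]=4 write a[3]=6 → slow++,fast++
(s=3,f=7) a[fast]=8≠a[slow]=6 write a[4]=8 → slow++,fast++
(s=4,f=8) a[fast]=9≠a[slow]=8 write a[5]=9 → slow++,fast++
(s=5,f=9) a[fast]=9=a[slow] dup → fast++
(s=5,f=10) a[fast]=9=a[slow] dup → fast++
(s=5,f=11) a[fast]=9=a[slow] dup → fast++
(s=5,f=12) a[fast]=10≠a[slow]=9 write a[6]=10 → slow++,fast++
(s=6,f=13) a[fast]=11≠a[slow]=10 write a[7]=11 → slow++,fast++
(s=7,f=14) a[fast]=11=a[slow] dup → fast++
(s=7,f=15) a[fast]=12≠a[slow]=11 write a[8]=12 → slow++,fast++
(s=8,f=16) a[fast]=14≠a[slow]=12 write a[9]=14 → slow++,fast++
(s=9,f=17) a[fast]=14=a[slow] dup → fast++
(s=9,f=18) a[fast]=14=a[slow] dup → fast++

length 10; prefix = [1, 2, 4, 6, 8, 9, 10, 11, 12, 14]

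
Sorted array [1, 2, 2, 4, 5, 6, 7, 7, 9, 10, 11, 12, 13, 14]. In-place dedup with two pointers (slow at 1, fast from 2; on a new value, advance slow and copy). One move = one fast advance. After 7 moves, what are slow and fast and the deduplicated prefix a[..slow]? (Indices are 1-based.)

slow=1 fast=2: a[fast]=2≠a[slow]=1 write a[2]=2, slow++,fast++
slow=2 fast=3: a[fast]=2=a[slow] dup, fast++
slow=2 fast=4: a[fast]=4≠a[slow]=2 write a[3]=4, slow++,fast++
slow=3 fast=5: a[fast]=5≠a[slow]=4 write a[4]=5, slow++,fast++
slow=4 fast=6: a[fast]=6≠a[slow]=5 write a[5]=6, slow++,fast++
slow=5 fast=7: a[fast]=7≠a[slow]=6 write a[6]=7, slow++,fast++
slow=6 fast=8: a[fast]=7=a[slow] dup, fast++

slow=6, fast=9, prefix=[1, 2, 4, 5, 6, 7]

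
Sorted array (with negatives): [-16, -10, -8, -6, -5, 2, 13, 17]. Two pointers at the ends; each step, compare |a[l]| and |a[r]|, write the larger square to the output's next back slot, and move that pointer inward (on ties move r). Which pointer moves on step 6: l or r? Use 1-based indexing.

l=1 r=8: |-16|<=|17| out[8]=289, r--
l=1 r=7: |-16|>|13| out[7]=256, l++
l=2 r=7: |-10|<=|13| out[6]=169, r--
l=2 r=6: |-10|>|2| out[5]=100, l++
l=3 r=6: |-8|>|2| out[4]=64, l++
l=4 r=6: |-6|>|2| out[3]=36, l++

l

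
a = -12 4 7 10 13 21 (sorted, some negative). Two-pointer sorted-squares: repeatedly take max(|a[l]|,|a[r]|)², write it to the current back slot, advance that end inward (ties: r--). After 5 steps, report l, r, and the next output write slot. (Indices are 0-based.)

[0,5] |-12|<=|21| out[5]=441 → r--
[0,4] |-12|<=|13| out[4]=169 → r--
[0,3] |-12|>|10| out[3]=144 → l++
[1,3] |4|<=|10| out[2]=100 → r--
[1,2] |4|<=|7| out[1]=49 → r--

l=1, r=1, next write slot=0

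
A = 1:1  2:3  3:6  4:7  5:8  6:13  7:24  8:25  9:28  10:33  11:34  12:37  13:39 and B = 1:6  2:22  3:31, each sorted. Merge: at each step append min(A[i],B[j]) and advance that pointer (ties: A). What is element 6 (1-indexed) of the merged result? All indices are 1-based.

[i=1,j=1] A[i]=1<=B[j]=6 take 1 → i++
[i=2,j=1] A[i]=3<=B[j]=6 take 3 → i++
[i=3,j=1] A[i]=6<=B[j]=6 take 6 → i++
[i=4,j=1] A[i]=7>B[j]=6 take 6 → j++
[i=4,j=2] A[i]=7<=B[j]=22 take 7 → i++
[i=5,j=2] A[i]=8<=B[j]=22 take 8 → i++
[i=6,j=2] A[i]=13<=B[j]=22 take 13 → i++
[i=7,j=2] A[i]=24>B[j]=22 take 22 → j++
[i=7,j=3] A[i]=24<=B[j]=31 take 24 → i++
[i=8,j=3] A[i]=25<=B[j]=31 take 25 → i++
[i=9,j=3] A[i]=28<=B[j]=31 take 28 → i++
[i=10,j=3] A[i]=33>B[j]=31 take 31 → j++
[i=10,j=4] B done, take A[i]=33 → i++
[i=11,j=4] B done, take A[i]=34 → i++
[i=12,j=4] B done, take A[i]=37 → i++
[i=13,j=4] B done, take A[i]=39 → i++

merged[6] = 8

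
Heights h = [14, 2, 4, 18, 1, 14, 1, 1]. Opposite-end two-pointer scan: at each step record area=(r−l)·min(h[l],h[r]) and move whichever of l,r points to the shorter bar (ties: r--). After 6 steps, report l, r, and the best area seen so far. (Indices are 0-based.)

[0,7] min(14,1)*7=7 best=7 * → r--
[0,6] min(14,1)*6=6 best=7 → r--
[0,5] min(14,14)*5=70 best=70 * → r--
[0,4] min(14,1)*4=4 best=70 → r--
[0,3] min(14,18)*3=42 best=70 → l++
[1,3] min(2,18)*2=4 best=70 → l++

l=2, r=3, best area=70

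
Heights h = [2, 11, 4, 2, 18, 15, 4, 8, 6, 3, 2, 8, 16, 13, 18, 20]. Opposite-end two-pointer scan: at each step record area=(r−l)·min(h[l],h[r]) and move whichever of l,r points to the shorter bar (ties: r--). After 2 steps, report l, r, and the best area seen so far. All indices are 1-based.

l=3, r=16, best area=154

[1,16] min(2,20)*15=30 best=30 * → l++
[2,16] min(11,20)*14=154 best=154 * → l++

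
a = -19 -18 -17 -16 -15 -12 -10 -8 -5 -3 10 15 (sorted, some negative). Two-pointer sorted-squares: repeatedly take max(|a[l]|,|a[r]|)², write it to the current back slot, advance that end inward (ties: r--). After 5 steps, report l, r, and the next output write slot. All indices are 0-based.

l=4, r=10, next write slot=6

[0,11] |-19|>|15| out[11]=361 → l++
[1,11] |-18|>|15| out[10]=324 → l++
[2,11] |-17|>|15| out[9]=289 → l++
[3,11] |-16|>|15| out[8]=256 → l++
[4,11] |-15|<=|15| out[7]=225 → r--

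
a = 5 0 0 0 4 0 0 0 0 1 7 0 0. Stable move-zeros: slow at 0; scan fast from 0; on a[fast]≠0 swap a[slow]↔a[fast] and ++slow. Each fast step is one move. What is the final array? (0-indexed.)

[5, 4, 1, 7, 0, 0, 0, 0, 0, 0, 0, 0, 0]

slow=0 fast=0: a[fast]=5≠0 swap→a[0]=5, slow++,fast++
slow=1 fast=1: a[fast]=0, fast++
slow=1 fast=2: a[fast]=0, fast++
slow=1 fast=3: a[fast]=0, fast++
slow=1 fast=4: a[fast]=4≠0 swap→a[1]=4, slow++,fast++
slow=2 fast=5: a[fast]=0, fast++
slow=2 fast=6: a[fast]=0, fast++
slow=2 fast=7: a[fast]=0, fast++
slow=2 fast=8: a[fast]=0, fast++
slow=2 fast=9: a[fast]=1≠0 swap→a[2]=1, slow++,fast++
slow=3 fast=10: a[fast]=7≠0 swap→a[3]=7, slow++,fast++
slow=4 fast=11: a[fast]=0, fast++
slow=4 fast=12: a[fast]=0, fast++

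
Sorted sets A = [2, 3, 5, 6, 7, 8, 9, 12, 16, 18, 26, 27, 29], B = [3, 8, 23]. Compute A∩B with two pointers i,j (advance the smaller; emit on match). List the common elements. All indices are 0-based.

intersection = [3, 8]

i=0 j=0: 2<3, i++
i=1 j=0: 3==3 emit, i++,j++
i=2 j=1: 5<8, i++
i=3 j=1: 6<8, i++
i=4 j=1: 7<8, i++
i=5 j=1: 8==8 emit, i++,j++
i=6 j=2: 9<23, i++
i=7 j=2: 12<23, i++
i=8 j=2: 16<23, i++
i=9 j=2: 18<23, i++
i=10 j=2: 26>23, j++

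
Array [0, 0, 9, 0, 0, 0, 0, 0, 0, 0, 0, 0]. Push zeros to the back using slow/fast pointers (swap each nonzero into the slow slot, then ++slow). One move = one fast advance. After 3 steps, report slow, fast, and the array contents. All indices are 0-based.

slow=1, fast=3, a=[9, 0, 0, 0, 0, 0, 0, 0, 0, 0, 0, 0]

(s=0,f=0) a[fast]=0 → fast++
(s=0,f=1) a[fast]=0 → fast++
(s=0,f=2) a[fast]=9≠0 swap→a[0]=9 → slow++,fast++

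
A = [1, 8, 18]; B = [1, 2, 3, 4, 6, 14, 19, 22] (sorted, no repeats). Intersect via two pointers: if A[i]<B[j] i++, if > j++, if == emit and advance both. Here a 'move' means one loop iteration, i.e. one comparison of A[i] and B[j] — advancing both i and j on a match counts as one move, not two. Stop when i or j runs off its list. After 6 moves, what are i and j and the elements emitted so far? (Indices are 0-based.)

i=2, j=5, emitted=[1]

[i=0,j=0] 1==1 emit → i++,j++
[i=1,j=1] 8>2 → j++
[i=1,j=2] 8>3 → j++
[i=1,j=3] 8>4 → j++
[i=1,j=4] 8>6 → j++
[i=1,j=5] 8<14 → i++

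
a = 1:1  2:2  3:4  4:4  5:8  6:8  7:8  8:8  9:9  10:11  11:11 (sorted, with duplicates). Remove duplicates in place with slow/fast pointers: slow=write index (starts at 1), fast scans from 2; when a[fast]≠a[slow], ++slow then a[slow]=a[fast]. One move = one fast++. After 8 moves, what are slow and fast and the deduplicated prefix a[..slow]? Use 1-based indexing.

slow=5, fast=10, prefix=[1, 2, 4, 8, 9]

slow=1 fast=2: a[fast]=2≠a[slow]=1 write a[2]=2, slow++,fast++
slow=2 fast=3: a[fast]=4≠a[slow]=2 write a[3]=4, slow++,fast++
slow=3 fast=4: a[fast]=4=a[slow] dup, fast++
slow=3 fast=5: a[fast]=8≠a[slow]=4 write a[4]=8, slow++,fast++
slow=4 fast=6: a[fast]=8=a[slow] dup, fast++
slow=4 fast=7: a[fast]=8=a[slow] dup, fast++
slow=4 fast=8: a[fast]=8=a[slow] dup, fast++
slow=4 fast=9: a[fast]=9≠a[slow]=8 write a[5]=9, slow++,fast++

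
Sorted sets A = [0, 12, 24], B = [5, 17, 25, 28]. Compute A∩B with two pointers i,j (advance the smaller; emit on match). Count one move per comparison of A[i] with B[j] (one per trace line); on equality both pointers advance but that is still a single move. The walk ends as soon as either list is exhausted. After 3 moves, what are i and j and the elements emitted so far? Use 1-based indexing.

i=1 j=1: 0<5, i++
i=2 j=1: 12>5, j++
i=2 j=2: 12<17, i++

i=3, j=2, emitted=[]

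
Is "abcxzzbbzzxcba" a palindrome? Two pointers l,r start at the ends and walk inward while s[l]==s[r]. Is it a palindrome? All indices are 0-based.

[0,13] 'a'=='a' → l++,r--
[1,12] 'b'=='b' → l++,r--
[2,11] 'c'=='c' → l++,r--
[3,10] 'x'=='x' → l++,r--
[4,9] 'z'=='z' → l++,r--
[5,8] 'z'=='z' → l++,r--
[6,7] 'b'=='b' → l++,r--

palindrome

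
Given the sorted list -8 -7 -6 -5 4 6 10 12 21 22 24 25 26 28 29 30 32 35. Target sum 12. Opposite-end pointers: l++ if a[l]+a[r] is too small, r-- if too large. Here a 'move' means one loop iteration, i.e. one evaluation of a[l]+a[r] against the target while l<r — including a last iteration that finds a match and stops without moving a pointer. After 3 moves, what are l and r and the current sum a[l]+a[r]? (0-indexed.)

l=0, r=14, sum=21

l=0 r=17: -8+35=27 >12, r--
l=0 r=16: -8+32=24 >12, r--
l=0 r=15: -8+30=22 >12, r--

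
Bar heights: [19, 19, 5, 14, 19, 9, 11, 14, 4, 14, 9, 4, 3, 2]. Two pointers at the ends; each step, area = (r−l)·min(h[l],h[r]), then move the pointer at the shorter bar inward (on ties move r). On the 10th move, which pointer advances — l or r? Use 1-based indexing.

[1,14] min(19,2)*13=26 best=26 * → r--
[1,13] min(19,3)*12=36 best=36 * → r--
[1,12] min(19,4)*11=44 best=44 * → r--
[1,11] min(19,9)*10=90 best=90 * → r--
[1,10] min(19,14)*9=126 best=126 * → r--
[1,9] min(19,4)*8=32 best=126 → r--
[1,8] min(19,14)*7=98 best=126 → r--
[1,7] min(19,11)*6=66 best=126 → r--
[1,6] min(19,9)*5=45 best=126 → r--
[1,5] min(19,19)*4=76 best=126 → r--

r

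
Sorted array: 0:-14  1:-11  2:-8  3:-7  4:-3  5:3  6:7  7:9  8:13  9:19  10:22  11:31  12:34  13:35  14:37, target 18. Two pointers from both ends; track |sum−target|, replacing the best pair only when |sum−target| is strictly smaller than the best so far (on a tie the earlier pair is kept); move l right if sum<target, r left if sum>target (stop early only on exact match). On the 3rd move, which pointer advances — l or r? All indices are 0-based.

[0,14] -14+37=23 d=5 * → r--
[0,13] -14+35=21 d=3 * → r--
[0,12] -14+34=20 d=2 * → r--

r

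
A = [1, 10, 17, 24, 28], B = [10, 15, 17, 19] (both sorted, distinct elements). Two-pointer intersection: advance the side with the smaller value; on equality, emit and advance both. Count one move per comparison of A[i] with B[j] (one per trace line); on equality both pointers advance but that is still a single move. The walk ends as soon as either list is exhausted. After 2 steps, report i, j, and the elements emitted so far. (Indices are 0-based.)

i=2, j=1, emitted=[10]

i=0 j=0: 1<10, i++
i=1 j=0: 10==10 emit, i++,j++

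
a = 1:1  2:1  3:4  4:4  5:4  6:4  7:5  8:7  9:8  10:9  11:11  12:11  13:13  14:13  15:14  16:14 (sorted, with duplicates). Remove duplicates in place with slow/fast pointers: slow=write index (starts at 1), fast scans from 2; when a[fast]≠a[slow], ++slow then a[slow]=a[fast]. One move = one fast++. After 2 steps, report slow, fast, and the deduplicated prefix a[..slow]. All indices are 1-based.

slow=1 fast=2: a[fast]=1=a[slow] dup, fast++
slow=1 fast=3: a[fast]=4≠a[slow]=1 write a[2]=4, slow++,fast++

slow=2, fast=4, prefix=[1, 4]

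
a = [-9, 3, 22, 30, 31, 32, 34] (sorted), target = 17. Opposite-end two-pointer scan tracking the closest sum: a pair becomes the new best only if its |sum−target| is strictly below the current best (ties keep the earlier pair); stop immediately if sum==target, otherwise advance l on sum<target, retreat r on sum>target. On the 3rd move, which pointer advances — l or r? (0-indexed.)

r

l=0 r=6: -9+34=25 d=8 *, r--
l=0 r=5: -9+32=23 d=6 *, r--
l=0 r=4: -9+31=22 d=5 *, r--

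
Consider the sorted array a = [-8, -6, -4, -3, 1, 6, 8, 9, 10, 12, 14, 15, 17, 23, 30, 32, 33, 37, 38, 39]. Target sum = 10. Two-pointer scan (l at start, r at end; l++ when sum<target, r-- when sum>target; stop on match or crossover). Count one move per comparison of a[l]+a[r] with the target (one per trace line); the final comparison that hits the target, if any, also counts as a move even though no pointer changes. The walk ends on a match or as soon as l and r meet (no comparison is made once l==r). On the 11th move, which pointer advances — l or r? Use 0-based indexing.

[0,19] -8+39=31 >10 → r--
[0,18] -8+38=30 >10 → r--
[0,17] -8+37=29 >10 → r--
[0,16] -8+33=25 >10 → r--
[0,15] -8+32=24 >10 → r--
[0,14] -8+30=22 >10 → r--
[0,13] -8+23=15 >10 → r--
[0,12] -8+17=9 <10 → l++
[1,12] -6+17=11 >10 → r--
[1,11] -6+15=9 <10 → l++
[2,11] -4+15=11 >10 → r--

r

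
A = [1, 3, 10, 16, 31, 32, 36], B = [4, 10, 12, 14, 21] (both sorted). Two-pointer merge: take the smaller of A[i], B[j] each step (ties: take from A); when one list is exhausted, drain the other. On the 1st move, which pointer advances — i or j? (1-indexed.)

[i=1,j=1] A[i]=1<=B[j]=4 take 1 → i++

i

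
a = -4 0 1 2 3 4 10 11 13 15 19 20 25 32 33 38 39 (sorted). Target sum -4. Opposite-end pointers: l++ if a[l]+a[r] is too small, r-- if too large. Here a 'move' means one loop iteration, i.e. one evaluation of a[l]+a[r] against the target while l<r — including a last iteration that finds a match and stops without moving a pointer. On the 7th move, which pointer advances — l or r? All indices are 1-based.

l=1 r=17: -4+39=35 >-4, r--
l=1 r=16: -4+38=34 >-4, r--
l=1 r=15: -4+33=29 >-4, r--
l=1 r=14: -4+32=28 >-4, r--
l=1 r=13: -4+25=21 >-4, r--
l=1 r=12: -4+20=16 >-4, r--
l=1 r=11: -4+19=15 >-4, r--

r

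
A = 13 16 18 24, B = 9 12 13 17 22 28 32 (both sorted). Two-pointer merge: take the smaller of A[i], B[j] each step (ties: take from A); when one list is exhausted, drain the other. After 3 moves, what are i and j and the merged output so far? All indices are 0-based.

i=1, j=2, merged so far=[9, 12, 13]

i=0 j=0: A[i]=13>B[j]=9 take 9, j++
i=0 j=1: A[i]=13>B[j]=12 take 12, j++
i=0 j=2: A[i]=13<=B[j]=13 take 13, i++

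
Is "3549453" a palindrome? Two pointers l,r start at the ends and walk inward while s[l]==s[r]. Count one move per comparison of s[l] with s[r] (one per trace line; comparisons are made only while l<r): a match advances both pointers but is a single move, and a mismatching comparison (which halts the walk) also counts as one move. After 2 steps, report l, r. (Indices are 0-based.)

[0,6] '3'=='3' → l++,r--
[1,5] '5'=='5' → l++,r--

l=2, r=4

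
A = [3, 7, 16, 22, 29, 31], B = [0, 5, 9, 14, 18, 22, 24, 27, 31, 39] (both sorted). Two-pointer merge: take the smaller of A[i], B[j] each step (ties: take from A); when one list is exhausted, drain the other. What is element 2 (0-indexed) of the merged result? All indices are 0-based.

[i=0,j=0] A[i]=3>B[j]=0 take 0 → j++
[i=0,j=1] A[i]=3<=B[j]=5 take 3 → i++
[i=1,j=1] A[i]=7>B[j]=5 take 5 → j++
[i=1,j=2] A[i]=7<=B[j]=9 take 7 → i++
[i=2,j=2] A[i]=16>B[j]=9 take 9 → j++
[i=2,j=3] A[i]=16>B[j]=14 take 14 → j++
[i=2,j=4] A[i]=16<=B[j]=18 take 16 → i++
[i=3,j=4] A[i]=22>B[j]=18 take 18 → j++
[i=3,j=5] A[i]=22<=B[j]=22 take 22 → i++
[i=4,j=5] A[i]=29>B[j]=22 take 22 → j++
[i=4,j=6] A[i]=29>B[j]=24 take 24 → j++
[i=4,j=7] A[i]=29>B[j]=27 take 27 → j++
[i=4,j=8] A[i]=29<=B[j]=31 take 29 → i++
[i=5,j=8] A[i]=31<=B[j]=31 take 31 → i++
[i=6,j=8] A done, take B[j]=31 → j++
[i=6,j=9] A done, take B[j]=39 → j++

merged[2] = 5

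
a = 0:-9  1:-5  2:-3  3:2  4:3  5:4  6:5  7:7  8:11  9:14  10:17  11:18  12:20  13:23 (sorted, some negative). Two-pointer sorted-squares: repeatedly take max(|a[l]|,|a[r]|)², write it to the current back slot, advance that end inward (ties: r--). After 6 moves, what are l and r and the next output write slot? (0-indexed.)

[0,13] |-9|<=|23| out[13]=529 → r--
[0,12] |-9|<=|20| out[12]=400 → r--
[0,11] |-9|<=|18| out[11]=324 → r--
[0,10] |-9|<=|17| out[10]=289 → r--
[0,9] |-9|<=|14| out[9]=196 → r--
[0,8] |-9|<=|11| out[8]=121 → r--

l=0, r=7, next write slot=7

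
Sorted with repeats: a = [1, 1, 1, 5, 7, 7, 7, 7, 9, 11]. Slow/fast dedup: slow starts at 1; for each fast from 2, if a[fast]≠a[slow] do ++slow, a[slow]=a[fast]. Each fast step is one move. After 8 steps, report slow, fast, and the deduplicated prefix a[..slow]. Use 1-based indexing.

slow=4, fast=10, prefix=[1, 5, 7, 9]

(s=1,f=2) a[fast]=1=a[slow] dup → fast++
(s=1,f=3) a[fast]=1=a[slow] dup → fast++
(s=1,f=4) a[fast]=5≠a[slow]=1 write a[2]=5 → slow++,fast++
(s=2,f=5) a[fast]=7≠a[slow]=5 write a[3]=7 → slow++,fast++
(s=3,f=6) a[fast]=7=a[slow] dup → fast++
(s=3,f=7) a[fast]=7=a[slow] dup → fast++
(s=3,f=8) a[fast]=7=a[slow] dup → fast++
(s=3,f=9) a[fast]=9≠a[slow]=7 write a[4]=9 → slow++,fast++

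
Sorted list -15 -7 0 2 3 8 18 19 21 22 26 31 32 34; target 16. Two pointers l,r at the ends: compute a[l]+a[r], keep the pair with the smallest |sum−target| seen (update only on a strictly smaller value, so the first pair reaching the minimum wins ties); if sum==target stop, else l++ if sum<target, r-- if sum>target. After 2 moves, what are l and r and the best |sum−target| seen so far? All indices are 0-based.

[0,13] -15+34=19 d=3 * → r--
[0,12] -15+32=17 d=1 * → r--

l=0, r=11, best |Δ|=1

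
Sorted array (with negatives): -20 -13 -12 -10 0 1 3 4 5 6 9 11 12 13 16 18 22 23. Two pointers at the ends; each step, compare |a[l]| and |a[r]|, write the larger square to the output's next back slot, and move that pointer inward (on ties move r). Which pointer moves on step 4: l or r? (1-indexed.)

r

[1,18] |-20|<=|23| out[18]=529 → r--
[1,17] |-20|<=|22| out[17]=484 → r--
[1,16] |-20|>|18| out[16]=400 → l++
[2,16] |-13|<=|18| out[15]=324 → r--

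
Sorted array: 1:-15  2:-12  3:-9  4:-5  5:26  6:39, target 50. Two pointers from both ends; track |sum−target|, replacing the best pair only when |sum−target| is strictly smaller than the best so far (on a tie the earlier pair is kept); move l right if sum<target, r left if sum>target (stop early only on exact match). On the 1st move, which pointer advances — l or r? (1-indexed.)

l

[1,6] -15+39=24 d=26 * → l++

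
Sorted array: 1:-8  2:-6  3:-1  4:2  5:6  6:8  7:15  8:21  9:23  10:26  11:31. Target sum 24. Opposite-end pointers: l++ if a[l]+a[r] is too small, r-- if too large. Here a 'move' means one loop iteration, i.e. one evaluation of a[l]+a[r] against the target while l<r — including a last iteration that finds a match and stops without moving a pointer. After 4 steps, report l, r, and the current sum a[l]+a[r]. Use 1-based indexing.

l=1 r=11: -8+31=23 <24, l++
l=2 r=11: -6+31=25 >24, r--
l=2 r=10: -6+26=20 <24, l++
l=3 r=10: -1+26=25 >24, r--

l=3, r=9, sum=22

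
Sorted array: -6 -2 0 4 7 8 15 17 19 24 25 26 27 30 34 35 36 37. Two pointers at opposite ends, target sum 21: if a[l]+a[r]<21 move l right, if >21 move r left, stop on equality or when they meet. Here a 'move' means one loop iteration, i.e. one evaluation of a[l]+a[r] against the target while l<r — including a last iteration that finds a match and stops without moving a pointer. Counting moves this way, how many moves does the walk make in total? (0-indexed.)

6 moves

[0,17] -6+37=31 >21 → r--
[0,16] -6+36=30 >21 → r--
[0,15] -6+35=29 >21 → r--
[0,14] -6+34=28 >21 → r--
[0,13] -6+30=24 >21 → r--
[0,12] -6+27=21 → found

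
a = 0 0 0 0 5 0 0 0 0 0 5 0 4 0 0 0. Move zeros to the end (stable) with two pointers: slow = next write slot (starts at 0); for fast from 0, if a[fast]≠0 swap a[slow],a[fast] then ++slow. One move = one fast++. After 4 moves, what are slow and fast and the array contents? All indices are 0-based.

slow=0, fast=4, a=[0, 0, 0, 0, 5, 0, 0, 0, 0, 0, 5, 0, 4, 0, 0, 0]

(s=0,f=0) a[fast]=0 → fast++
(s=0,f=1) a[fast]=0 → fast++
(s=0,f=2) a[fast]=0 → fast++
(s=0,f=3) a[fast]=0 → fast++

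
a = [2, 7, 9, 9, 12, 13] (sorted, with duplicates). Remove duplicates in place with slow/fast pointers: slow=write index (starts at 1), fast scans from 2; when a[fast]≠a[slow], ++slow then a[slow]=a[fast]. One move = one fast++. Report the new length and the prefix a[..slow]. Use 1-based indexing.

length 5; prefix = [2, 7, 9, 12, 13]

(s=1,f=2) a[fast]=7≠a[slow]=2 write a[2]=7 → slow++,fast++
(s=2,f=3) a[fast]=9≠a[slow]=7 write a[3]=9 → slow++,fast++
(s=3,f=4) a[fast]=9=a[slow] dup → fast++
(s=3,f=5) a[fast]=12≠a[slow]=9 write a[4]=12 → slow++,fast++
(s=4,f=6) a[fast]=13≠a[slow]=12 write a[5]=13 → slow++,fast++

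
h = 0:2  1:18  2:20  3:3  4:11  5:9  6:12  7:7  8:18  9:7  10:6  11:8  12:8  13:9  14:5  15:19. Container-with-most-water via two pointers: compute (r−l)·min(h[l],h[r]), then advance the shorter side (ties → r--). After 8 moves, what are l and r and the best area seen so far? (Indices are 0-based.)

l=2, r=9, best area=252

[0,15] min(2,19)*15=30 best=30 * → l++
[1,15] min(18,19)*14=252 best=252 * → l++
[2,15] min(20,19)*13=247 best=252 → r--
[2,14] min(20,5)*12=60 best=252 → r--
[2,13] min(20,9)*11=99 best=252 → r--
[2,12] min(20,8)*10=80 best=252 → r--
[2,11] min(20,8)*9=72 best=252 → r--
[2,10] min(20,6)*8=48 best=252 → r--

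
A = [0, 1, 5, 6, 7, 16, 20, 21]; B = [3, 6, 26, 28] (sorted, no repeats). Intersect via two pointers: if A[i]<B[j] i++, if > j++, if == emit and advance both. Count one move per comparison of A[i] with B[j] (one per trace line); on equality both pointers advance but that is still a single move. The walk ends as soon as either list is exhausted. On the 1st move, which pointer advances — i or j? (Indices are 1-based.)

i=1 j=1: 0<3, i++

i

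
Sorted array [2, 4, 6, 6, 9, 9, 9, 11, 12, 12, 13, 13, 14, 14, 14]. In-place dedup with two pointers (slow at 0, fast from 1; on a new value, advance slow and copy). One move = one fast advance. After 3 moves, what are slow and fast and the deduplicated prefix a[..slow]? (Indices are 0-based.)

(s=0,f=1) a[fast]=4≠a[slow]=2 write a[1]=4 → slow++,fast++
(s=1,f=2) a[fast]=6≠a[slow]=4 write a[2]=6 → slow++,fast++
(s=2,f=3) a[fast]=6=a[slow] dup → fast++

slow=2, fast=4, prefix=[2, 4, 6]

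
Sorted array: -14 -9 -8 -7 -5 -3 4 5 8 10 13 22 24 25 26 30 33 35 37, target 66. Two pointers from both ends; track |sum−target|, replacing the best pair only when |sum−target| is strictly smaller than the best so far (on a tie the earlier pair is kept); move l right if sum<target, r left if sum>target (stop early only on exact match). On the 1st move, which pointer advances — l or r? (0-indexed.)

[0,18] -14+37=23 d=43 * → l++

l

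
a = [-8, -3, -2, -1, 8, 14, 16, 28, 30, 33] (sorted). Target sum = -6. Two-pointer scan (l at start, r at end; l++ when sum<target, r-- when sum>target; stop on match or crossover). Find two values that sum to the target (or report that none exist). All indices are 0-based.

no pair

[0,9] -8+33=25 >-6 → r--
[0,8] -8+30=22 >-6 → r--
[0,7] -8+28=20 >-6 → r--
[0,6] -8+16=8 >-6 → r--
[0,5] -8+14=6 >-6 → r--
[0,4] -8+8=0 >-6 → r--
[0,3] -8+-1=-9 <-6 → l++
[1,3] -3+-1=-4 >-6 → r--
[1,2] -3+-2=-5 >-6 → r--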